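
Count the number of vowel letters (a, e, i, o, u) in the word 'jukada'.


Scanning each character of 'jukada':
  Position 1: 'j' -> consonant (running count: 0)
  Position 2: 'u' -> vowel (running count: 1)
  Position 3: 'k' -> consonant (running count: 1)
  Position 4: 'a' -> vowel (running count: 2)
  Position 5: 'd' -> consonant (running count: 2)
  Position 6: 'a' -> vowel (running count: 3)
Total vowels: 3

3


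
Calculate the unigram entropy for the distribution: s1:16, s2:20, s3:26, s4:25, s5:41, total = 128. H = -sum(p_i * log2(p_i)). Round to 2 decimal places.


Computing entropy H = -sum(p_i * log2(p_i)):
  s1: p = 16/128 = 0.1250, -p*log2(p) = 0.3750
  s2: p = 20/128 = 0.1562, -p*log2(p) = 0.4184
  s3: p = 26/128 = 0.2031, -p*log2(p) = 0.4671
  s4: p = 25/128 = 0.1953, -p*log2(p) = 0.4602
  s5: p = 41/128 = 0.3203, -p*log2(p) = 0.5261
H = sum of terms = 2.2468
Rounded to 2 decimals: 2.25

2.25


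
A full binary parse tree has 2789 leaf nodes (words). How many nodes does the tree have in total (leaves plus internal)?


Leaf nodes (terminals): 2789
Internal nodes = n - 1 = 2789 - 1 = 2788
Total = leaves + internal = 2789 + 2788 = 5577

5577


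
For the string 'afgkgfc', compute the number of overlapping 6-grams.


String 'afgkgfc' has length L = 7.
Number of overlapping n-grams = L - n + 1
Substituting: 7 - 6 + 1 = 2

2


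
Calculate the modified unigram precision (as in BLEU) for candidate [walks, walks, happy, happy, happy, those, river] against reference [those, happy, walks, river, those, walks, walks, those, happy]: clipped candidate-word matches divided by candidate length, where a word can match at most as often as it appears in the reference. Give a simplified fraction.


Reference word counts: {'happy': 2, 'river': 1, 'those': 3, 'walks': 3}
Checking each candidate word (with clipping):
  'walks' -> in reference (ref count 3, used 1/3) -> match (matches: 1)
  'walks' -> in reference (ref count 3, used 2/3) -> match (matches: 2)
  'happy' -> in reference (ref count 2, used 1/2) -> match (matches: 3)
  'happy' -> in reference (ref count 2, used 2/2) -> match (matches: 4)
  'happy' -> ref count 2 already used up (2/2) -> clipped, no match (matches: 4)
  'those' -> in reference (ref count 3, used 1/3) -> match (matches: 5)
  'river' -> in reference (ref count 1, used 1/1) -> match (matches: 6)
Clipped matches: 6, Candidate length: 7
Precision = 6/7

6/7


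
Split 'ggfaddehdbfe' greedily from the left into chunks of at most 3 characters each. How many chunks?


'ggfaddehdbfe' has 12 characters.
Chunking with max size 3:
  Chunk 1: 'ggf' (positions 0-2)
  Chunk 2: 'add' (positions 3-5)
  Chunk 3: 'ehd' (positions 6-8)
  Chunk 4: 'bfe' (positions 9-11)
Total chunks: ceil(12 / 3) = 4

4


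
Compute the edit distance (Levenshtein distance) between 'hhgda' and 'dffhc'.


Building DP table for s1='hhgda' (len 5) and s2='dffhc' (len 5):
       d  f  f  h  c
    0  1  2  3  4  5
  h 1  1  2  3  3  4
  h 2  2  2  3  3  4
  g 3  3  3  3  4  4
  d 4  3  4  4  4  5
  a 5  4  4  5  5  5
Edit distance = dp[5][5] = 5

5


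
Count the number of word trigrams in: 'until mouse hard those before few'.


Word trigrams from [6] words:
  Trigram 1: (until mouse hard)
  Trigram 2: (mouse hard those)
  Trigram 3: (hard those before)
  Trigram 4: (those before few)
Total word trigrams: 6 - 2 = 4

4


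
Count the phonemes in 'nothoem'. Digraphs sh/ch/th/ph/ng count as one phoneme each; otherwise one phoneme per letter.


Parsing 'nothoem' greedily, digraphs first:
  'n' -> consonant phoneme (phonemes so far: 1)
  'o' -> vowel phoneme (phonemes so far: 2)
  'th' -> digraph (1 consonant phoneme) (phonemes so far: 3)
  'o' -> vowel phoneme (phonemes so far: 4)
  'e' -> vowel phoneme (phonemes so far: 5)
  'm' -> consonant phoneme (phonemes so far: 6)
Total phonemes: 6

6


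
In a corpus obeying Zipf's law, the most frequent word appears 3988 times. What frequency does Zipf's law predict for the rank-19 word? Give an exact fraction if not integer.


Zipf's law: freq(rank) = f1 / rank
f1 = 3988, rank = 19
freq = 3988 / 19
GCD(3988, 19) = 1
Simplified: 3988/19

3988/19


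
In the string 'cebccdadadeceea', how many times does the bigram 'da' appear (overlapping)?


Scanning 'cebccdadadeceea' for bigram 'da':
  Position 0: 'ce' -> no
  Position 1: 'eb' -> no
  Position 2: 'bc' -> no
  Position 3: 'cc' -> no
  Position 4: 'cd' -> no
  Position 5: 'da' -> MATCH
  Position 6: 'ad' -> no
  Position 7: 'da' -> MATCH
  Position 8: 'ad' -> no
  Position 9: 'de' -> no
  Position 10: 'ec' -> no
  Position 11: 'ce' -> no
  Position 12: 'ee' -> no
  Position 13: 'ea' -> no
Total matches: 2

2


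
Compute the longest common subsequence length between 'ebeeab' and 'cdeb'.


DP table for LCS of 'ebeeab' and 'cdeb':
       c  d  e  b
    0  0  0  0  0
  e 0  0  0  1  1
  b 0  0  0  1  2
  e 0  0  0  1  2
  e 0  0  0  1  2
  a 0  0  0  1  2
  b 0  0  0  1  2
LCS: 'eb'
LCS length = 2

2


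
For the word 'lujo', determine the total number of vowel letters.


Scanning each character of 'lujo':
  Position 1: 'l' -> consonant (running count: 0)
  Position 2: 'u' -> vowel (running count: 1)
  Position 3: 'j' -> consonant (running count: 1)
  Position 4: 'o' -> vowel (running count: 2)
Total vowels: 2

2


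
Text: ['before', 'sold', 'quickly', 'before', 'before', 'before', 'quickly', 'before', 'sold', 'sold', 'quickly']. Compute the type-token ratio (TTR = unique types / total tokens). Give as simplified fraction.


Tokens: 11
Unique types: ('before', 'quickly', 'sold') = 3
TTR = 3/11
Already in lowest terms.

3/11


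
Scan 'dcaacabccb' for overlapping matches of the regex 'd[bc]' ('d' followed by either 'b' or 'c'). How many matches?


Pattern: d[bc] means 'd' followed by either 'b' or 'c'.
Scanning 'dcaacabccb' position-by-position:
  Pos 0: window 'dc' -> MATCH
  Pos 1: window 'ca' -> no
  Pos 2: window 'aa' -> no
  Pos 3: window 'ac' -> no
  Pos 4: window 'ca' -> no
  Pos 5: window 'ab' -> no
  Pos 6: window 'bc' -> no
  Pos 7: window 'cc' -> no
  Pos 8: window 'cb' -> no
  Pos 9: window 'b' -> no
Total matches: 1

1


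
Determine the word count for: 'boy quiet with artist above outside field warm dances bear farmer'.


Counting words by splitting on spaces:
  Word 1: 'boy'
  Word 2: 'quiet'
  Word 3: 'with'
  Word 4: 'artist'
  Word 5: 'above'
  Word 6: 'outside'
  Word 7: 'field'
  Word 8: 'warm'
  Word 9: 'dances'
  Word 10: 'bear'
  Word 11: 'farmer'
Total words: 11

11


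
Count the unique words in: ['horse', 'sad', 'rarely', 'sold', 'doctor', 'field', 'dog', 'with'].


Listing all tokens and tracking unique types:
  Token 1: 'horse' -> NEW (unique so far: 1)
  Token 2: 'sad' -> NEW (unique so far: 2)
  Token 3: 'rarely' -> NEW (unique so far: 3)
  Token 4: 'sold' -> NEW (unique so far: 4)
  Token 5: 'doctor' -> NEW (unique so far: 5)
  Token 6: 'field' -> NEW (unique so far: 6)
  Token 7: 'dog' -> NEW (unique so far: 7)
  Token 8: 'with' -> NEW (unique so far: 8)
Unique types: ('doctor', 'dog', 'field', 'horse', 'rarely', 'sad', 'sold', 'with')
Vocabulary size: 8

8


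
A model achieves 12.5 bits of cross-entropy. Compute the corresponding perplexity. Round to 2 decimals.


Perplexity formula: PP = 2^H
H = 12.5
PP = 2^12.5
Decompose: 2^12.5 = 2^12 * 2^0.5 = 2^12 * sqrt(2)
2^12 = 4096, sqrt(2) ~ 1.4142136
PP ~ 4096 * 1.4142136 = 5792.6189056
Rounded to 2 decimals: 5792.62

5792.62


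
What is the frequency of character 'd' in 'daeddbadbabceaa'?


Scanning 'daeddbadbabceaa' for 'd':
  Position 0: 'd' -> MATCH (count: 1)
  Position 3: 'd' -> MATCH (count: 2)
  Position 4: 'd' -> MATCH (count: 3)
  Position 7: 'd' -> MATCH (count: 4)
Total occurrences of 'd': 4

4


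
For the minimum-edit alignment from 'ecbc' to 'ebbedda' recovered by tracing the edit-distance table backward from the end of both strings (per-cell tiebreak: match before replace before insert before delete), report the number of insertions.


Edit distance = 5. Backtracking from cell (4, 7) with preference match > replace > insert > delete,
then listing the resulting alignment 'ecbc' -> 'ebbedda' left to right:
  Step 1: keep 'e'
  Step 2: replace c->b
  Step 3: keep 'b'
  Step 4: insert 'e' [insertion #1]
  Step 5: insert 'd' [insertion #2]
  Step 6: insert 'd' [insertion #3]
  Step 7: replace c->a
Total insertions: 3

3


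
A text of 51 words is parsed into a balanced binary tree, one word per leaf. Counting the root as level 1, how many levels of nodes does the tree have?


In a balanced binary tree with n leaves the deepest leaf is ceil(log2(n)) edges below the root,
so counting node levels inclusive of root and leaves gives ceil(log2(n)) + 1 levels.
log2(51) = 5.6724
ceil(5.6724) = 6
levels = 6 + 1 = 7

7


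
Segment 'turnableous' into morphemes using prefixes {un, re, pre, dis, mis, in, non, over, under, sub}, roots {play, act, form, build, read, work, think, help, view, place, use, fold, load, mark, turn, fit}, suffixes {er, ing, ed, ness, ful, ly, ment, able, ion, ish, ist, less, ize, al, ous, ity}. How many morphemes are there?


Segmenting 'turnableous' against the inventory:
  'turn' -> root (morpheme 1)
  'able' -> suffix (morpheme 2)
  'ous' -> suffix (morpheme 3)
Total morphemes: 3

3


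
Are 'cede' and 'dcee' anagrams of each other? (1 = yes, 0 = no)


Sort characters of 'cede': 'cdee'
Sort characters of 'dcee': 'cdee'
Sorted forms match -> they ARE anagrams
Result: 1

1


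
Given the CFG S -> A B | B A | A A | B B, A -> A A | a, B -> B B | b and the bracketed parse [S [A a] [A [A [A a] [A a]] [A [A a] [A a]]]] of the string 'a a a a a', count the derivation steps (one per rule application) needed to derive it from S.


Every bracketed nonterminal node [X ...] in the tree is produced by exactly one rule application.
Reading the tree off as a leftmost derivation:
  Step 1: S  =>  A A   (applied S -> A A)
  Step 2: A A  =>  a A   (applied A -> a)
  Step 3: a A  =>  a A A   (applied A -> A A)
  Step 4: a A A  =>  a A A A   (applied A -> A A)
  Step 5: a A A A  =>  a a A A   (applied A -> a)
  Step 6: a a A A  =>  a a a A   (applied A -> a)
  Step 7: a a a A  =>  a a a A A   (applied A -> A A)
  Step 8: a a a A A  =>  a a a a A   (applied A -> a)
  Step 9: a a a a A  =>  a a a a a   (applied A -> a)
Final yield: a a a a a
Total rewrite steps: 9

9


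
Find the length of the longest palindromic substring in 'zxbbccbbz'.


Scanning 'zxbbccbbz' for palindromic substrings.
Substring at positions 2-7: 'bbccbb'.
Check: reverse('bbccbb') = 'bbccbb' -> palindrome confirmed.
Neighbouring characters ('x' / 'z') break symmetry, so it cannot extend further.
No longer palindromic substring exists; longest length = 6

6


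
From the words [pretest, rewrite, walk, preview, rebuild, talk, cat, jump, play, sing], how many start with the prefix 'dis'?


Checking each word for prefix 'dis':
  'pretest' -> no (count: 0)
  'rewrite' -> no (count: 0)
  'walk' -> no (count: 0)
  'preview' -> no (count: 0)
  'rebuild' -> no (count: 0)
  'talk' -> no (count: 0)
  'cat' -> no (count: 0)
  'jump' -> no (count: 0)
  'play' -> no (count: 0)
  'sing' -> no (count: 0)
Total with prefix 'dis': 0

0


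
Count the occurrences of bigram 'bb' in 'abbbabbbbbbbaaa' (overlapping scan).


Scanning 'abbbabbbbbbbaaa' for bigram 'bb':
  Position 0: 'ab' -> no
  Position 1: 'bb' -> MATCH
  Position 2: 'bb' -> MATCH
  Position 3: 'ba' -> no
  Position 4: 'ab' -> no
  Position 5: 'bb' -> MATCH
  Position 6: 'bb' -> MATCH
  Position 7: 'bb' -> MATCH
  Position 8: 'bb' -> MATCH
  Position 9: 'bb' -> MATCH
  Position 10: 'bb' -> MATCH
  Position 11: 'ba' -> no
  Position 12: 'aa' -> no
  Position 13: 'aa' -> no
Total matches: 8

8


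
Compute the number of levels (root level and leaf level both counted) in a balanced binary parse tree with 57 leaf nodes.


In a balanced binary tree with n leaves the deepest leaf is ceil(log2(n)) edges below the root,
so counting node levels inclusive of root and leaves gives ceil(log2(n)) + 1 levels.
log2(57) = 5.8329
ceil(5.8329) = 6
levels = 6 + 1 = 7

7


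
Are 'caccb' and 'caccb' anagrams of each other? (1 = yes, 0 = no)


Sort characters of 'caccb': 'abccc'
Sort characters of 'caccb': 'abccc'
Sorted forms match -> they ARE anagrams
Result: 1

1


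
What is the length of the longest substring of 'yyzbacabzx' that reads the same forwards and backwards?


Scanning 'yyzbacabzx' for palindromic substrings.
Substring at positions 2-8: 'zbacabz'.
Check: reverse('zbacabz') = 'zbacabz' -> palindrome confirmed.
Neighbouring characters ('y' / 'x') break symmetry, so it cannot extend further.
No longer palindromic substring exists; longest length = 7

7


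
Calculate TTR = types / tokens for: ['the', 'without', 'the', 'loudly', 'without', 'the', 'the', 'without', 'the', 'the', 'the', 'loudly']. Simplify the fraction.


Tokens: 12
Unique types: ('loudly', 'the', 'without') = 3
TTR = 3/12
Simplify: divide both by 3 -> 1/4
TTR = 1/4

1/4


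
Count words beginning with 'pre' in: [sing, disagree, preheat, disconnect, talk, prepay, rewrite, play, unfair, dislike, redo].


Checking each word for prefix 'pre':
  'sing' -> no (count: 0)
  'disagree' -> no (count: 0)
  'preheat' -> YES, starts with 'pre' (count: 1)
  'disconnect' -> no (count: 1)
  'talk' -> no (count: 1)
  'prepay' -> YES, starts with 'pre' (count: 2)
  'rewrite' -> no (count: 2)
  'play' -> no (count: 2)
  'unfair' -> no (count: 2)
  'dislike' -> no (count: 2)
  'redo' -> no (count: 2)
Total with prefix 'pre': 2

2


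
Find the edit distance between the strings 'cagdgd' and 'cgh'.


Building DP table for s1='cagdgd' (len 6) and s2='cgh' (len 3):
       c  g  h
    0  1  2  3
  c 1  0  1  2
  a 2  1  1  2
  g 3  2  1  2
  d 4  3  2  2
  g 5  4  3  3
  d 6  5  4  4
Edit distance = dp[6][3] = 4

4


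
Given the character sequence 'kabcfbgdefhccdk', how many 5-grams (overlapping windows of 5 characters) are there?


String 'kabcfbgdefhccdk' has length L = 15.
Number of overlapping n-grams = L - n + 1
Substituting: 15 - 5 + 1 = 11

11


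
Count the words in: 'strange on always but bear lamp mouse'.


Counting words by splitting on spaces:
  Word 1: 'strange'
  Word 2: 'on'
  Word 3: 'always'
  Word 4: 'but'
  Word 5: 'bear'
  Word 6: 'lamp'
  Word 7: 'mouse'
Total words: 7

7


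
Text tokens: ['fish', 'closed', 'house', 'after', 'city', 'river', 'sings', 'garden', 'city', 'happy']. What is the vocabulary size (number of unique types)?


Listing all tokens and tracking unique types:
  Token 1: 'fish' -> NEW (unique so far: 1)
  Token 2: 'closed' -> NEW (unique so far: 2)
  Token 3: 'house' -> NEW (unique so far: 3)
  Token 4: 'after' -> NEW (unique so far: 4)
  Token 5: 'city' -> NEW (unique so far: 5)
  Token 6: 'river' -> NEW (unique so far: 6)
  Token 7: 'sings' -> NEW (unique so far: 7)
  Token 8: 'garden' -> NEW (unique so far: 8)
  Token 9: 'city' -> duplicate (unique so far: 8)
  Token 10: 'happy' -> NEW (unique so far: 9)
Unique types: ('after', 'city', 'closed', 'fish', 'garden', 'happy', 'house', 'river', 'sings')
Vocabulary size: 9

9


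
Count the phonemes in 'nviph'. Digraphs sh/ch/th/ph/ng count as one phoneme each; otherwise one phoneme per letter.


Parsing 'nviph' greedily, digraphs first:
  'n' -> consonant phoneme (phonemes so far: 1)
  'v' -> consonant phoneme (phonemes so far: 2)
  'i' -> vowel phoneme (phonemes so far: 3)
  'ph' -> digraph (1 consonant phoneme) (phonemes so far: 4)
Total phonemes: 4

4


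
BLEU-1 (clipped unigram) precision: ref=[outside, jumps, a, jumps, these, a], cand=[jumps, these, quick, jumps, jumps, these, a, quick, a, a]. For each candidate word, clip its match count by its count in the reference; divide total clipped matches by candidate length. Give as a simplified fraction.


Reference word counts: {'a': 2, 'jumps': 2, 'outside': 1, 'these': 1}
Checking each candidate word (with clipping):
  'jumps' -> in reference (ref count 2, used 1/2) -> match (matches: 1)
  'these' -> in reference (ref count 1, used 1/1) -> match (matches: 2)
  'quick' -> not in reference -> no match (matches: 2)
  'jumps' -> in reference (ref count 2, used 2/2) -> match (matches: 3)
  'jumps' -> ref count 2 already used up (2/2) -> clipped, no match (matches: 3)
  'these' -> ref count 1 already used up (1/1) -> clipped, no match (matches: 3)
  'a' -> in reference (ref count 2, used 1/2) -> match (matches: 4)
  'quick' -> not in reference -> no match (matches: 4)
  'a' -> in reference (ref count 2, used 2/2) -> match (matches: 5)
  'a' -> ref count 2 already used up (2/2) -> clipped, no match (matches: 5)
Clipped matches: 5, Candidate length: 10
Precision = 5/10 = 1/2

1/2


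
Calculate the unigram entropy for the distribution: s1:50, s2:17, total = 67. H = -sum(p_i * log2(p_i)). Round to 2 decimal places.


Computing entropy H = -sum(p_i * log2(p_i)):
  s1: p = 50/67 = 0.7463, -p*log2(p) = 0.3151
  s2: p = 17/67 = 0.2537, -p*log2(p) = 0.5020
H = sum of terms = 0.8171
Rounded to 2 decimals: 0.82

0.82


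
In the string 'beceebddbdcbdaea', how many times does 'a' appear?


Scanning 'beceebddbdcbdaea' for 'a':
  Position 13: 'a' -> MATCH (count: 1)
  Position 15: 'a' -> MATCH (count: 2)
Total occurrences of 'a': 2

2


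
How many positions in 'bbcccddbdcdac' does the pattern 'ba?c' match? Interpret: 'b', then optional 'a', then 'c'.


Pattern: ba?c means 'b', then optional 'a', then 'c'.
Scanning 'bbcccddbdcdac' position-by-position:
  Pos 0: window 'bbc' -> no
  Pos 1: window 'bcc' -> MATCH
  Pos 2: window 'ccc' -> no
  Pos 3: window 'ccd' -> no
  Pos 4: window 'cdd' -> no
  Pos 5: window 'ddb' -> no
  Pos 6: window 'dbd' -> no
  Pos 7: window 'bdc' -> no
  Pos 8: window 'dcd' -> no
  Pos 9: window 'cda' -> no
  Pos 10: window 'dac' -> no
  Pos 11: window 'ac' -> no
  Pos 12: window 'c' -> no
Total matches: 1

1


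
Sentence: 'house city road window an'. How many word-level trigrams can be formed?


Word trigrams from [5] words:
  Trigram 1: (house city road)
  Trigram 2: (city road window)
  Trigram 3: (road window an)
Total word trigrams: 5 - 2 = 3

3


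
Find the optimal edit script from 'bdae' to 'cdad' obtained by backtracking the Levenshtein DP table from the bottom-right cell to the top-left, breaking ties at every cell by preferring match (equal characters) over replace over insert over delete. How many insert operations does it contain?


Edit distance = 2. Backtracking from cell (4, 4) with preference match > replace > insert > delete,
then listing the resulting alignment 'bdae' -> 'cdad' left to right:
  Step 1: replace b->c
  Step 2: keep 'd'
  Step 3: keep 'a'
  Step 4: replace e->d
Total insertions: 0

0


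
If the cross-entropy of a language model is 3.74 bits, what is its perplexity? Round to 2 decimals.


Perplexity formula: PP = 2^H
H = 3.74
PP = 2^3.74
Decompose: 2^3.74 = 2^3 * 2^0.74
2^3 = 8, 2^0.74 ~ 1.6701758
PP ~ 8 * 1.6701758 = 13.3614064
Rounded to 2 decimals: 13.36

13.36


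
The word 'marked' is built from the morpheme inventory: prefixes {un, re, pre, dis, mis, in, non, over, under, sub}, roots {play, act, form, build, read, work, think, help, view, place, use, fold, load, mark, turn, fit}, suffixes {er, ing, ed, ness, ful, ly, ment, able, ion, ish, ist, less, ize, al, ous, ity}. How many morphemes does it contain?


Segmenting 'marked' against the inventory:
  'mark' -> root (morpheme 1)
  'ed' -> suffix (morpheme 2)
Total morphemes: 2

2


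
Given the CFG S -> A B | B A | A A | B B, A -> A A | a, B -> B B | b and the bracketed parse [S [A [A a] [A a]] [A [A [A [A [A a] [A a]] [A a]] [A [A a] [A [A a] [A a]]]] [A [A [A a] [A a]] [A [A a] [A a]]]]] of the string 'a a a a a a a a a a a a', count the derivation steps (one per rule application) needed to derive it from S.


Every bracketed nonterminal node [X ...] in the tree is produced by exactly one rule application.
Reading the tree off as a leftmost derivation:
  Step 1: S  =>  A A   (applied S -> A A)
  Step 2: A A  =>  A A A   (applied A -> A A)
  Step 3: A A A  =>  a A A   (applied A -> a)
  Step 4: a A A  =>  a a A   (applied A -> a)
  Step 5: a a A  =>  a a A A   (applied A -> A A)
  Step 6: a a A A  =>  a a A A A   (applied A -> A A)
  Step 7: a a A A A  =>  a a A A A A   (applied A -> A A)
  Step 8: a a A A A A  =>  a a A A A A A   (applied A -> A A)
  Step 9: a a A A A A A  =>  a a a A A A A   (applied A -> a)
  Step 10: a a a A A A A  =>  a a a a A A A   (applied A -> a)
  Step 11: a a a a A A A  =>  a a a a a A A   (applied A -> a)
  Step 12: a a a a a A A  =>  a a a a a A A A   (applied A -> A A)
  Step 13: a a a a a A A A  =>  a a a a a a A A   (applied A -> a)
  Step 14: a a a a a a A A  =>  a a a a a a A A A   (applied A -> A A)
  Step 15: a a a a a a A A A  =>  a a a a a a a A A   (applied A -> a)
  Step 16: a a a a a a a A A  =>  a a a a a a a a A   (applied A -> a)
  Step 17: a a a a a a a a A  =>  a a a a a a a a A A   (applied A -> A A)
  Step 18: a a a a a a a a A A  =>  a a a a a a a a A A A   (applied A -> A A)
  Step 19: a a a a a a a a A A A  =>  a a a a a a a a a A A   (applied A -> a)
  Step 20: a a a a a a a a a A A  =>  a a a a a a a a a a A   (applied A -> a)
  Step 21: a a a a a a a a a a A  =>  a a a a a a a a a a A A   (applied A -> A A)
  Step 22: a a a a a a a a a a A A  =>  a a a a a a a a a a a A   (applied A -> a)
  Step 23: a a a a a a a a a a a A  =>  a a a a a a a a a a a a   (applied A -> a)
Final yield: a a a a a a a a a a a a
Total rewrite steps: 23

23


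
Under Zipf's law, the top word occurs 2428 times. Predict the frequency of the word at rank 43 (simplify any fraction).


Zipf's law: freq(rank) = f1 / rank
f1 = 2428, rank = 43
freq = 2428 / 43
GCD(2428, 43) = 1
Simplified: 2428/43

2428/43


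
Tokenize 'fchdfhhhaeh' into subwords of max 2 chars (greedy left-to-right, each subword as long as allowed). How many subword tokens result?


'fchdfhhhaeh' has 11 characters.
Chunking with max size 2:
  Chunk 1: 'fc' (positions 0-1)
  Chunk 2: 'hd' (positions 2-3)
  Chunk 3: 'fh' (positions 4-5)
  Chunk 4: 'hh' (positions 6-7)
  Chunk 5: 'ae' (positions 8-9)
  Chunk 6: 'h' (positions 10-10)
Total chunks: ceil(11 / 2) = 6

6


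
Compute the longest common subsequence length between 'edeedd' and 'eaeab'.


DP table for LCS of 'edeedd' and 'eaeab':
       e  a  e  a  b
    0  0  0  0  0  0
  e 0  1  1  1  1  1
  d 0  1  1  1  1  1
  e 0  1  1  2  2  2
  e 0  1  1  2  2  2
  d 0  1  1  2  2  2
  d 0  1  1  2  2  2
LCS: 'ee'
LCS length = 2

2


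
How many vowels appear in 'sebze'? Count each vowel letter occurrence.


Scanning each character of 'sebze':
  Position 1: 's' -> consonant (running count: 0)
  Position 2: 'e' -> vowel (running count: 1)
  Position 3: 'b' -> consonant (running count: 1)
  Position 4: 'z' -> consonant (running count: 1)
  Position 5: 'e' -> vowel (running count: 2)
Total vowels: 2

2


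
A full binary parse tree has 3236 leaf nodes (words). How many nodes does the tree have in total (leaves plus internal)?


Leaf nodes (terminals): 3236
Internal nodes = n - 1 = 3236 - 1 = 3235
Total = leaves + internal = 3236 + 3235 = 6471

6471


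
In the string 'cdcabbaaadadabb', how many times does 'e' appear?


Scanning 'cdcabbaaadadabb' for 'e':
  No matches found.
Total occurrences of 'e': 0

0


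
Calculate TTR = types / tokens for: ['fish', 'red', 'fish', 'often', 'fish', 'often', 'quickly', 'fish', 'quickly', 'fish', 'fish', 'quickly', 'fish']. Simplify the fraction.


Tokens: 13
Unique types: ('fish', 'often', 'quickly', 'red') = 4
TTR = 4/13
Already in lowest terms.

4/13


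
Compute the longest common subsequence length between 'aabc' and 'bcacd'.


DP table for LCS of 'aabc' and 'bcacd':
       b  c  a  c  d
    0  0  0  0  0  0
  a 0  0  0  1  1  1
  a 0  0  0  1  1  1
  b 0  1  1  1  1  1
  c 0  1  2  2  2  2
LCS: 'ac'
LCS length = 2

2


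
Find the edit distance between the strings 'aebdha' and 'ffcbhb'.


Building DP table for s1='aebdha' (len 6) and s2='ffcbhb' (len 6):
       f  f  c  b  h  b
    0  1  2  3  4  5  6
  a 1  1  2  3  4  5  6
  e 2  2  2  3  4  5  6
  b 3  3  3  3  3  4  5
  d 4  4  4  4  4  4  5
  h 5  5  5  5  5  4  5
  a 6  6  6  6  6  5  5
Edit distance = dp[6][6] = 5

5


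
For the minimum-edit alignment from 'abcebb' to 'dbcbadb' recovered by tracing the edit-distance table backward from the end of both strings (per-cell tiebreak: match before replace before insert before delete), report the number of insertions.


Edit distance = 4. Backtracking from cell (6, 7) with preference match > replace > insert > delete,
then listing the resulting alignment 'abcebb' -> 'dbcbadb' left to right:
  Step 1: replace a->d
  Step 2: keep 'b'
  Step 3: keep 'c'
  Step 4: insert 'b' [insertion #1]
  Step 5: replace e->a
  Step 6: replace b->d
  Step 7: keep 'b'
Total insertions: 1

1


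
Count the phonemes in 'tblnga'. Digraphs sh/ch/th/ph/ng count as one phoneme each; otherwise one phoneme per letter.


Parsing 'tblnga' greedily, digraphs first:
  't' -> consonant phoneme (phonemes so far: 1)
  'b' -> consonant phoneme (phonemes so far: 2)
  'l' -> consonant phoneme (phonemes so far: 3)
  'ng' -> digraph (1 consonant phoneme) (phonemes so far: 4)
  'a' -> vowel phoneme (phonemes so far: 5)
Total phonemes: 5

5


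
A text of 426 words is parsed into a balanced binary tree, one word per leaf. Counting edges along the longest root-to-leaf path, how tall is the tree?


In a balanced binary tree with n leaves the deepest leaf is ceil(log2(n)) edges below the root.
log2(426) = 8.7347
ceil(8.7347) = 9
height (edges) = 9

9


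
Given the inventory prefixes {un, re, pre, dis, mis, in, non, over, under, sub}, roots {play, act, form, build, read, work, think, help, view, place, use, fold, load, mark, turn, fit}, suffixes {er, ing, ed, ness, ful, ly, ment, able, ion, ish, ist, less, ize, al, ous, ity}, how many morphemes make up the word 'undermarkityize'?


Segmenting 'undermarkityize' against the inventory:
  'under' -> prefix (morpheme 1)
  'mark' -> root (morpheme 2)
  'ity' -> suffix (morpheme 3)
  'ize' -> suffix (morpheme 4)
Total morphemes: 4

4


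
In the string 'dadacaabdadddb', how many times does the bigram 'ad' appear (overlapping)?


Scanning 'dadacaabdadddb' for bigram 'ad':
  Position 0: 'da' -> no
  Position 1: 'ad' -> MATCH
  Position 2: 'da' -> no
  Position 3: 'ac' -> no
  Position 4: 'ca' -> no
  Position 5: 'aa' -> no
  Position 6: 'ab' -> no
  Position 7: 'bd' -> no
  Position 8: 'da' -> no
  Position 9: 'ad' -> MATCH
  Position 10: 'dd' -> no
  Position 11: 'dd' -> no
  Position 12: 'db' -> no
Total matches: 2

2


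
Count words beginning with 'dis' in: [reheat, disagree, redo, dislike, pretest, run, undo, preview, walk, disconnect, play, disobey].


Checking each word for prefix 'dis':
  'reheat' -> no (count: 0)
  'disagree' -> YES, starts with 'dis' (count: 1)
  'redo' -> no (count: 1)
  'dislike' -> YES, starts with 'dis' (count: 2)
  'pretest' -> no (count: 2)
  'run' -> no (count: 2)
  'undo' -> no (count: 2)
  'preview' -> no (count: 2)
  'walk' -> no (count: 2)
  'disconnect' -> YES, starts with 'dis' (count: 3)
  'play' -> no (count: 3)
  'disobey' -> YES, starts with 'dis' (count: 4)
Total with prefix 'dis': 4

4


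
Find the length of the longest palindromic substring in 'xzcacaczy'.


Scanning 'xzcacaczy' for palindromic substrings.
Substring at positions 1-7: 'zcacacz'.
Check: reverse('zcacacz') = 'zcacacz' -> palindrome confirmed.
Neighbouring characters ('x' / 'y') break symmetry, so it cannot extend further.
No longer palindromic substring exists; longest length = 7

7


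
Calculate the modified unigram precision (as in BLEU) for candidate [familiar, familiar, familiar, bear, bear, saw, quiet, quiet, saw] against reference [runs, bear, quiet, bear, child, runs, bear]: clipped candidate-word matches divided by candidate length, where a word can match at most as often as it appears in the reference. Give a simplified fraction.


Reference word counts: {'bear': 3, 'child': 1, 'quiet': 1, 'runs': 2}
Checking each candidate word (with clipping):
  'familiar' -> not in reference -> no match (matches: 0)
  'familiar' -> not in reference -> no match (matches: 0)
  'familiar' -> not in reference -> no match (matches: 0)
  'bear' -> in reference (ref count 3, used 1/3) -> match (matches: 1)
  'bear' -> in reference (ref count 3, used 2/3) -> match (matches: 2)
  'saw' -> not in reference -> no match (matches: 2)
  'quiet' -> in reference (ref count 1, used 1/1) -> match (matches: 3)
  'quiet' -> ref count 1 already used up (1/1) -> clipped, no match (matches: 3)
  'saw' -> not in reference -> no match (matches: 3)
Clipped matches: 3, Candidate length: 9
Precision = 3/9 = 1/3

1/3


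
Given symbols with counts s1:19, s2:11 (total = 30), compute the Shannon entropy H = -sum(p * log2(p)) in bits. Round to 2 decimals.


Computing entropy H = -sum(p_i * log2(p_i)):
  s1: p = 19/30 = 0.6333, -p*log2(p) = 0.4173
  s2: p = 11/30 = 0.3667, -p*log2(p) = 0.5307
H = sum of terms = 0.9480
Rounded to 2 decimals: 0.95

0.95


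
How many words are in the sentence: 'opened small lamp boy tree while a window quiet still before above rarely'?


Counting words by splitting on spaces:
  Word 1: 'opened'
  Word 2: 'small'
  Word 3: 'lamp'
  Word 4: 'boy'
  Word 5: 'tree'
  Word 6: 'while'
  Word 7: 'a'
  Word 8: 'window'
  Word 9: 'quiet'
  Word 10: 'still'
  Word 11: 'before'
  Word 12: 'above'
  Word 13: 'rarely'
Total words: 13

13


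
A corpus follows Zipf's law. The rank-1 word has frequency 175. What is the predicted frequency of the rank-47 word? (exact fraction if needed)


Zipf's law: freq(rank) = f1 / rank
f1 = 175, rank = 47
freq = 175 / 47
GCD(175, 47) = 1
Simplified: 175/47

175/47


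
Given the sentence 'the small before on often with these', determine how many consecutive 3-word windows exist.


Word trigrams from [7] words:
  Trigram 1: (the small before)
  Trigram 2: (small before on)
  Trigram 3: (before on often)
  Trigram 4: (on often with)
  Trigram 5: (often with these)
Total word trigrams: 7 - 2 = 5

5


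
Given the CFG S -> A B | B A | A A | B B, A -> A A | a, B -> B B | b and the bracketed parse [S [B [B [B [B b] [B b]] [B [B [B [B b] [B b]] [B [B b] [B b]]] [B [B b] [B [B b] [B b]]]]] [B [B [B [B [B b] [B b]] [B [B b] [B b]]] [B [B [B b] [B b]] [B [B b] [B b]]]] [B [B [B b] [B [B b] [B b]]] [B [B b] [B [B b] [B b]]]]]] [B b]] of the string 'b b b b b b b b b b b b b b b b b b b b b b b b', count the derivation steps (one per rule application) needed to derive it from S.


Every bracketed nonterminal node [X ...] in the tree is produced by exactly one rule application.
Reading the tree off as a leftmost derivation:
  Step 1: S  =>  B B   (applied S -> B B)
  Step 2: B B  =>  B B B   (applied B -> B B)
  Step 3: B B B  =>  B B B B   (applied B -> B B)
  Step 4: B B B B  =>  B B B B B   (applied B -> B B)
  Step 5: B B B B B  =>  b B B B B   (applied B -> b)
  Step 6: b B B B B  =>  b b B B B   (applied B -> b)
  Step 7: b b B B B  =>  b b B B B B   (applied B -> B B)
  Step 8: b b B B B B  =>  b b B B B B B   (applied B -> B B)
  Step 9: b b B B B B B  =>  b b B B B B B B   (applied B -> B B)
  Step 10: b b B B B B B B  =>  b b b B B B B B   (applied B -> b)
  Step 11: b b b B B B B B  =>  b b b b B B B B   (applied B -> b)
  Step 12: b b b b B B B B  =>  b b b b B B B B B   (applied B -> B B)
  Step 13: b b b b B B B B B  =>  b b b b b B B B B   (applied B -> b)
  Step 14: b b b b b B B B B  =>  b b b b b b B B B   (applied B -> b)
  Step 15: b b b b b b B B B  =>  b b b b b b B B B B   (applied B -> B B)
  Step 16: b b b b b b B B B B  =>  b b b b b b b B B B   (applied B -> b)
  Step 17: b b b b b b b B B B  =>  b b b b b b b B B B B   (applied B -> B B)
  Step 18: b b b b b b b B B B B  =>  b b b b b b b b B B B   (applied B -> b)
  Step 19: b b b b b b b b B B B  =>  b b b b b b b b b B B   (applied B -> b)
  Step 20: b b b b b b b b b B B  =>  b b b b b b b b b B B B   (applied B -> B B)
  Step 21: b b b b b b b b b B B B  =>  b b b b b b b b b B B B B   (applied B -> B B)
  Step 22: b b b b b b b b b B B B B  =>  b b b b b b b b b B B B B B   (applied B -> B B)
  Step 23: b b b b b b b b b B B B B B  =>  b b b b b b b b b B B B B B B   (applied B -> B B)
  Step 24: b b b b b b b b b B B B B B B  =>  b b b b b b b b b b B B B B B   (applied B -> b)
  Step 25: b b b b b b b b b b B B B B B  =>  b b b b b b b b b b b B B B B   (applied B -> b)
  Step 26: b b b b b b b b b b b B B B B  =>  b b b b b b b b b b b B B B B B   (applied B -> B B)
  Step 27: b b b b b b b b b b b B B B B B  =>  b b b b b b b b b b b b B B B B   (applied B -> b)
  Step 28: b b b b b b b b b b b b B B B B  =>  b b b b b b b b b b b b b B B B   (applied B -> b)
  Step 29: b b b b b b b b b b b b b B B B  =>  b b b b b b b b b b b b b B B B B   (applied B -> B B)
  Step 30: b b b b b b b b b b b b b B B B B  =>  b b b b b b b b b b b b b B B B B B   (applied B -> B B)
  Step 31: b b b b b b b b b b b b b B B B B B  =>  b b b b b b b b b b b b b b B B B B   (applied B -> b)
  Step 32: b b b b b b b b b b b b b b B B B B  =>  b b b b b b b b b b b b b b b B B B   (applied B -> b)
  Step 33: b b b b b b b b b b b b b b b B B B  =>  b b b b b b b b b b b b b b b B B B B   (applied B -> B B)
  Step 34: b b b b b b b b b b b b b b b B B B B  =>  b b b b b b b b b b b b b b b b B B B   (applied B -> b)
  Step 35: b b b b b b b b b b b b b b b b B B B  =>  b b b b b b b b b b b b b b b b b B B   (applied B -> b)
  Step 36: b b b b b b b b b b b b b b b b b B B  =>  b b b b b b b b b b b b b b b b b B B B   (applied B -> B B)
  Step 37: b b b b b b b b b b b b b b b b b B B B  =>  b b b b b b b b b b b b b b b b b B B B B   (applied B -> B B)
  Step 38: b b b b b b b b b b b b b b b b b B B B B  =>  b b b b b b b b b b b b b b b b b b B B B   (applied B -> b)
  Step 39: b b b b b b b b b b b b b b b b b b B B B  =>  b b b b b b b b b b b b b b b b b b B B B B   (applied B -> B B)
  Step 40: b b b b b b b b b b b b b b b b b b B B B B  =>  b b b b b b b b b b b b b b b b b b b B B B   (applied B -> b)
  Step 41: b b b b b b b b b b b b b b b b b b b B B B  =>  b b b b b b b b b b b b b b b b b b b b B B   (applied B -> b)
  Step 42: b b b b b b b b b b b b b b b b b b b b B B  =>  b b b b b b b b b b b b b b b b b b b b B B B   (applied B -> B B)
  Step 43: b b b b b b b b b b b b b b b b b b b b B B B  =>  b b b b b b b b b b b b b b b b b b b b b B B   (applied B -> b)
  Step 44: b b b b b b b b b b b b b b b b b b b b b B B  =>  b b b b b b b b b b b b b b b b b b b b b B B B   (applied B -> B B)
  Step 45: b b b b b b b b b b b b b b b b b b b b b B B B  =>  b b b b b b b b b b b b b b b b b b b b b b B B   (applied B -> b)
  Step 46: b b b b b b b b b b b b b b b b b b b b b b B B  =>  b b b b b b b b b b b b b b b b b b b b b b b B   (applied B -> b)
  Step 47: b b b b b b b b b b b b b b b b b b b b b b b B  =>  b b b b b b b b b b b b b b b b b b b b b b b b   (applied B -> b)
Final yield: b b b b b b b b b b b b b b b b b b b b b b b b
Total rewrite steps: 47

47


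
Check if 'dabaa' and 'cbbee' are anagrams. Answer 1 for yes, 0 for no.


Sort characters of 'dabaa': 'aaabd'
Sort characters of 'cbbee': 'bbcee'
Sorted forms differ -> they are NOT anagrams
Result: 0

0


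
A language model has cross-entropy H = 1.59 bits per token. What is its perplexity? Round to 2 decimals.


Perplexity formula: PP = 2^H
H = 1.59
PP = 2^1.59
Decompose: 2^1.59 = 2^1 * 2^0.59
2^1 = 2, 2^0.59 ~ 1.5052467
PP ~ 2 * 1.5052467 = 3.0104934
Rounded to 2 decimals: 3.01

3.01


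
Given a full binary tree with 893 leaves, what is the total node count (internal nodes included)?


Leaf nodes (terminals): 893
Internal nodes = n - 1 = 893 - 1 = 892
Total = leaves + internal = 893 + 892 = 1785

1785


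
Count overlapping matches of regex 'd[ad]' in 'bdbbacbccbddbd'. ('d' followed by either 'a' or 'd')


Pattern: d[ad] means 'd' followed by either 'a' or 'd'.
Scanning 'bdbbacbccbddbd' position-by-position:
  Pos 0: window 'bd' -> no
  Pos 1: window 'db' -> no
  Pos 2: window 'bb' -> no
  Pos 3: window 'ba' -> no
  Pos 4: window 'ac' -> no
  Pos 5: window 'cb' -> no
  Pos 6: window 'bc' -> no
  Pos 7: window 'cc' -> no
  Pos 8: window 'cb' -> no
  Pos 9: window 'bd' -> no
  Pos 10: window 'dd' -> MATCH
  Pos 11: window 'db' -> no
  Pos 12: window 'bd' -> no
  Pos 13: window 'd' -> no
Total matches: 1

1


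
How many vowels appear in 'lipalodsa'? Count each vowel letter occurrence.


Scanning each character of 'lipalodsa':
  Position 1: 'l' -> consonant (running count: 0)
  Position 2: 'i' -> vowel (running count: 1)
  Position 3: 'p' -> consonant (running count: 1)
  Position 4: 'a' -> vowel (running count: 2)
  Position 5: 'l' -> consonant (running count: 2)
  Position 6: 'o' -> vowel (running count: 3)
  Position 7: 'd' -> consonant (running count: 3)
  Position 8: 's' -> consonant (running count: 3)
  Position 9: 'a' -> vowel (running count: 4)
Total vowels: 4

4


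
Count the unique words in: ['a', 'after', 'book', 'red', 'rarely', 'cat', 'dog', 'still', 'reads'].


Listing all tokens and tracking unique types:
  Token 1: 'a' -> NEW (unique so far: 1)
  Token 2: 'after' -> NEW (unique so far: 2)
  Token 3: 'book' -> NEW (unique so far: 3)
  Token 4: 'red' -> NEW (unique so far: 4)
  Token 5: 'rarely' -> NEW (unique so far: 5)
  Token 6: 'cat' -> NEW (unique so far: 6)
  Token 7: 'dog' -> NEW (unique so far: 7)
  Token 8: 'still' -> NEW (unique so far: 8)
  Token 9: 'reads' -> NEW (unique so far: 9)
Unique types: ('a', 'after', 'book', 'cat', 'dog', 'rarely', 'reads', 'red', 'still')
Vocabulary size: 9

9


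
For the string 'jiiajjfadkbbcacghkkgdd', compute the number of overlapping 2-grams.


String 'jiiajjfadkbbcacghkkgdd' has length L = 22.
Number of overlapping n-grams = L - n + 1
Substituting: 22 - 2 + 1 = 21

21


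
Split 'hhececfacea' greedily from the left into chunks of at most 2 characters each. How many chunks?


'hhececfacea' has 11 characters.
Chunking with max size 2:
  Chunk 1: 'hh' (positions 0-1)
  Chunk 2: 'ec' (positions 2-3)
  Chunk 3: 'ec' (positions 4-5)
  Chunk 4: 'fa' (positions 6-7)
  Chunk 5: 'ce' (positions 8-9)
  Chunk 6: 'a' (positions 10-10)
Total chunks: ceil(11 / 2) = 6

6


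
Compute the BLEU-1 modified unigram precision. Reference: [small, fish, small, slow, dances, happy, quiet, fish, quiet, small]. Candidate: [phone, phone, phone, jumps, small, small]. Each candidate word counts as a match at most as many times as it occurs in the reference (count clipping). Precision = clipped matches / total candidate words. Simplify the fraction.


Reference word counts: {'dances': 1, 'fish': 2, 'happy': 1, 'quiet': 2, 'slow': 1, 'small': 3}
Checking each candidate word (with clipping):
  'phone' -> not in reference -> no match (matches: 0)
  'phone' -> not in reference -> no match (matches: 0)
  'phone' -> not in reference -> no match (matches: 0)
  'jumps' -> not in reference -> no match (matches: 0)
  'small' -> in reference (ref count 3, used 1/3) -> match (matches: 1)
  'small' -> in reference (ref count 3, used 2/3) -> match (matches: 2)
Clipped matches: 2, Candidate length: 6
Precision = 2/6 = 1/3

1/3


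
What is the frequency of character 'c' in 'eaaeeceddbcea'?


Scanning 'eaaeeceddbcea' for 'c':
  Position 5: 'c' -> MATCH (count: 1)
  Position 10: 'c' -> MATCH (count: 2)
Total occurrences of 'c': 2

2


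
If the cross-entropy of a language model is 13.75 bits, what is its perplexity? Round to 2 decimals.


Perplexity formula: PP = 2^H
H = 13.75
PP = 2^13.75
Decompose: 2^13.75 = 2^13 * 2^0.75
2^13 = 8192, 2^0.75 ~ 1.6817928
PP ~ 8192 * 1.6817928 = 13777.2466176
Rounded to 2 decimals: 13777.25

13777.25


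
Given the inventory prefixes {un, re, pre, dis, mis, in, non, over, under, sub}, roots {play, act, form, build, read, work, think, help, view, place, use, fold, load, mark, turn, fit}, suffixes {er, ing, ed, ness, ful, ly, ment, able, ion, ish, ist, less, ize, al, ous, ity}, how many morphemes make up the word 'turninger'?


Segmenting 'turninger' against the inventory:
  'turn' -> root (morpheme 1)
  'ing' -> suffix (morpheme 2)
  'er' -> suffix (morpheme 3)
Total morphemes: 3

3
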